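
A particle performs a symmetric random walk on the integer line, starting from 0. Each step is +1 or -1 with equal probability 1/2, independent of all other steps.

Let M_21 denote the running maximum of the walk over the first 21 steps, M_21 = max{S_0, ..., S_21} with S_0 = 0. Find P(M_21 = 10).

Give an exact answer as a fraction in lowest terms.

Answer: 20349/2097152

Derivation:
Let M_21 = max(S_0,...,S_21). Use the reflection principle: for j ≥ 1, #{paths with M_21 ≥ j} = #{S_21 ≥ j} + #{S_21 ≥ j+1}.
By reflection, #{M_21 ≥ 10} = #{S_21 ≥ 10} + #{S_21 ≥ 11} = 27896 + 27896 = 55792.
#{M_21 ≥ 11} = #{S_21 ≥ 11} + #{S_21 ≥ 12} = 27896 + 7547 = 35443.
#{M_21 = 10} = 55792 - 35443 = 20349.
P(M_21 = 10) = 20349/2097152 = 20349/2097152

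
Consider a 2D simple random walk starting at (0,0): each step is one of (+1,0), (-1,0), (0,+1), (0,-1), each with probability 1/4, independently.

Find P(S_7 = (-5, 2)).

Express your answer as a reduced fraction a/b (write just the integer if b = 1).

Answer: 21/16384

Derivation:
Let h be the number of horizontal steps (so 7-h are vertical). To end at (-5,2) need (h-5)/2 right-steps and ((7-h)+2)/2 up-steps.
Sum over h with 5 ≤ h ≤ 5, h ≡ 1 (mod 2), 7-h ≡ 0 (mod 2):
h=5: C(7,5)·C(5,0)·C(2,2) = 21·1·1 = 21
Total favorable: 21
Total paths: 4^7 = 16384
P = 21/16384 = 21/16384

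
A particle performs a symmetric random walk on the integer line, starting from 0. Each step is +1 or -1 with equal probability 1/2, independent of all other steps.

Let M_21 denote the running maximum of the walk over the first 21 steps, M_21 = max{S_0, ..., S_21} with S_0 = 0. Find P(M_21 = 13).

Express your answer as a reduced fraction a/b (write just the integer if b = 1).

Answer: 5985/2097152

Derivation:
Let M_21 = max(S_0,...,S_21). Use the reflection principle: for j ≥ 1, #{paths with M_21 ≥ j} = #{S_21 ≥ j} + #{S_21 ≥ j+1}.
By reflection, #{M_21 ≥ 13} = #{S_21 ≥ 13} + #{S_21 ≥ 14} = 7547 + 1562 = 9109.
#{M_21 ≥ 14} = #{S_21 ≥ 14} + #{S_21 ≥ 15} = 1562 + 1562 = 3124.
#{M_21 = 13} = 9109 - 3124 = 5985.
P(M_21 = 13) = 5985/2097152 = 5985/2097152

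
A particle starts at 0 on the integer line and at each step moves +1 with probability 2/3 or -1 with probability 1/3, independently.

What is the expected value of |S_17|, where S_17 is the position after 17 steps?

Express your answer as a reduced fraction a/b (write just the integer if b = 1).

S_17 takes values m ≡ 1 (mod 2) with |m| ≤ 17; P(S_17=m) = C(17,(17+m)/2) · (2/3)^((17+m)/2) · (1/3)^((17-m)/2).
Distribution: P(S=-17)=1/129140163, P(S=-15)=34/129140163, P(S=-13)=544/129140163, P(S=-11)=5440/129140163, P(S=-9)=38080/129140163, P(S=-7)=198016/129140163, P(S=-5)=792064/129140163, P(S=-3)=2489344/129140163, P(S=-1)=6223360/129140163, P(S=1)=12446720/129140163, P(S=3)=19914752/129140163, P(S=5)=25346048/129140163, P(S=7)=25346048/129140163, P(S=9)=19496960/129140163, P(S=11)=11141120/129140163, P(S=13)=4456448/129140163, P(S=15)=1114112/129140163, P(S=17)=131072/129140163
E[|S_17|] = Σ_m |m|·P(S_17=m) = 85632247/14348907

Answer: 85632247/14348907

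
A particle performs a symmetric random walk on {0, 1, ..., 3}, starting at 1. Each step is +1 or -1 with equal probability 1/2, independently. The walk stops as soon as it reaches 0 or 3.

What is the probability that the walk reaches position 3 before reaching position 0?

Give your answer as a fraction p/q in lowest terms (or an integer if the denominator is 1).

Answer: 1/3

Derivation:
Symmetric walk (p = 1/2): the harmonic-function argument gives P(hit 3 before 0 | start at 1) = a/N.
P = 1/3 = 1/3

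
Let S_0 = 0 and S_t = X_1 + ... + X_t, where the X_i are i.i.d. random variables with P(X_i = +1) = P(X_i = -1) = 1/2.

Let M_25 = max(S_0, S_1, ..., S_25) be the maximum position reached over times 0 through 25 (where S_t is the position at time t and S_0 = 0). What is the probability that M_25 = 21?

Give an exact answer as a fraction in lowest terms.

Let M_25 = max(S_0,...,S_25). Use the reflection principle: for j ≥ 1, #{paths with M_25 ≥ j} = #{S_25 ≥ j} + #{S_25 ≥ j+1}.
By reflection, #{M_25 ≥ 21} = #{S_25 ≥ 21} + #{S_25 ≥ 22} = 326 + 26 = 352.
#{M_25 ≥ 22} = #{S_25 ≥ 22} + #{S_25 ≥ 23} = 26 + 26 = 52.
#{M_25 = 21} = 352 - 52 = 300.
P(M_25 = 21) = 300/33554432 = 75/8388608

Answer: 75/8388608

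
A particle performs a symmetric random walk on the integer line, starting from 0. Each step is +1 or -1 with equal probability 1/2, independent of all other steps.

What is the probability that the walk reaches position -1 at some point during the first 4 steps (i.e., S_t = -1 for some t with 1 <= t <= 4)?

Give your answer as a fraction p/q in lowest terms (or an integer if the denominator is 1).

Count via complement. Let g(t,s) = #length-t paths at position s with S_1..S_t all ≠ -1.
g(t,s) = g(t-1,s-1) + g(t-1,s+1) for s ≠ -1; g(t,-1) = 0.
t=0: g(0,0)=1
t=1: g(1,1)=1
t=2: g(2,0)=1 g(2,2)=1
t=3: g(3,1)=2 g(3,3)=1
t=4: g(4,0)=2 g(4,2)=3 g(4,4)=1
Paths never hitting -1: Σ_s g(4,s) = 6
Paths hitting -1: 2^4 - 6 = 10
P = 10/16 = 5/8

Answer: 5/8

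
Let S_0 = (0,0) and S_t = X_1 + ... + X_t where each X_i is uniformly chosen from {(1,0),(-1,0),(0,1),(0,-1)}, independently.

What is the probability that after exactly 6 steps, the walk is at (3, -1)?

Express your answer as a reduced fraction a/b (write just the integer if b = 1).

Let h be the number of horizontal steps (so 6-h are vertical). To end at (3,-1) need (h+3)/2 right-steps and ((6-h)-1)/2 up-steps.
Sum over h with 3 ≤ h ≤ 5, h ≡ 1 (mod 2), 6-h ≡ 1 (mod 2):
h=3: C(6,3)·C(3,3)·C(3,1) = 20·1·3 = 60
h=5: C(6,5)·C(5,4)·C(1,0) = 6·5·1 = 30
Total favorable: 90
Total paths: 4^6 = 4096
P = 90/4096 = 45/2048

Answer: 45/2048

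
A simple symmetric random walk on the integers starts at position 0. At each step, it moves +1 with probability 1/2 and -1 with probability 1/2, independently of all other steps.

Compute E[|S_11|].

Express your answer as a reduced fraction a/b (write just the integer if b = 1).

S_11 takes values m ≡ 1 (mod 2) with |m| ≤ 11; P(S_11=m) = C(11,(11+m)/2)/2^11.
Total paths: 2^11 = 2048
Distribution: P(S=-11)=1/2048, P(S=-9)=11/2048, P(S=-7)=55/2048, P(S=-5)=165/2048, P(S=-3)=330/2048, P(S=-1)=462/2048, P(S=1)=462/2048, P(S=3)=330/2048, P(S=5)=165/2048, P(S=7)=55/2048, P(S=9)=11/2048, P(S=11)=1/2048
E[|S_11|] = Σ_m |m|·P(S_11=m) = 5544/2048 = 693/256

Answer: 693/256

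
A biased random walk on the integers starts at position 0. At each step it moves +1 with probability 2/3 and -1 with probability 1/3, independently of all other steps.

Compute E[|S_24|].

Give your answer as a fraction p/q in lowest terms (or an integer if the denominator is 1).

S_24 takes values m ≡ 0 (mod 2) with |m| ≤ 24; P(S_24=m) = C(24,(24+m)/2) · (2/3)^((24+m)/2) · (1/3)^((24-m)/2).
Distribution: P(S=-24)=1/282429536481, P(S=-22)=16/94143178827, P(S=-20)=368/94143178827, P(S=-18)=16192/282429536481, P(S=-16)=56672/94143178827, P(S=-14)=453376/94143178827, P(S=-12)=8614144/282429536481, P(S=-10)=4922368/31381059609, P(S=-8)=20920064/31381059609, P(S=-6)=669442048/282429536481, P(S=-4)=669442048/94143178827, P(S=-2)=1704034304/94143178827, P(S=0)=11076222976/282429536481, P(S=2)=6816137216/94143178827, P(S=4)=10711072768/94143178827, P(S=6)=42844291072/282429536481, P(S=8)=5355536384/31381059609, P(S=10)=5040504832/31381059609, P(S=12)=35283533824/282429536481, P(S=14)=7428112384/94143178827, P(S=16)=3714056192/94143178827, P(S=18)=4244635648/282429536481, P(S=20)=385875968/94143178827, P(S=22)=67108864/94143178827, P(S=24)=16777216/282429536481
E[|S_24|] = Σ_m |m|·P(S_24=m) = 769378008488/94143178827

Answer: 769378008488/94143178827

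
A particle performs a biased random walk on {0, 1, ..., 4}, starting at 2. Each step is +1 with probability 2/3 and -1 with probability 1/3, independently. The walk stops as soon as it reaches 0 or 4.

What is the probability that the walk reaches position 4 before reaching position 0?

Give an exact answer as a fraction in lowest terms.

Biased walk: p = 2/3, q = 1/3, r = q/p = 1/2
Gambler's ruin: P(hit 4 before 0 | start at 2) = (1 - r^a)/(1 - r^N)
r^2 = 1/4; r^4 = 1/16
P = (1 - 1/4) / (1 - 1/16) = 3/4 / 15/16 = 4/5

Answer: 4/5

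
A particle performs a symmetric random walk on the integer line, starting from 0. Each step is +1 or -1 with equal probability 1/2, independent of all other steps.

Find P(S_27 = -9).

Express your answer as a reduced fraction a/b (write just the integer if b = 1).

To reach position -9 after 27 steps: need 9 steps of +1 and 18 of -1.
Favorable paths: C(27,9) = 4686825
Total paths: 2^27 = 134217728
P = 4686825/134217728 = 4686825/134217728

Answer: 4686825/134217728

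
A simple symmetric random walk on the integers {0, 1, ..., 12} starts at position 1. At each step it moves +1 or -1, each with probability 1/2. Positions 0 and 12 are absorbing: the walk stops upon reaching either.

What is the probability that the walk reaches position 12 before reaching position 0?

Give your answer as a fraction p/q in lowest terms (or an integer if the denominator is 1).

Symmetric walk (p = 1/2): the harmonic-function argument gives P(hit 12 before 0 | start at 1) = a/N.
P = 1/12 = 1/12

Answer: 1/12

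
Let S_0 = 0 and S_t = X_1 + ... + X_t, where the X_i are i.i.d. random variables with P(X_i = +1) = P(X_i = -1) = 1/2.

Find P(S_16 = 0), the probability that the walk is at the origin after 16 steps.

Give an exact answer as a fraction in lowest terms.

To return to 0 after 16 steps: need exactly 8 steps of +1 and 8 of -1.
Favorable paths: C(16,8) = 12870
Total paths: 2^16 = 65536
P = 12870/65536 = 6435/32768

Answer: 6435/32768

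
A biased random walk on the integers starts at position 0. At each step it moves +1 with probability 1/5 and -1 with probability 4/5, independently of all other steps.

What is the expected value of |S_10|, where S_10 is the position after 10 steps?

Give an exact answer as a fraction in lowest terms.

Answer: 11775906/1953125

Derivation:
S_10 takes values m ≡ 0 (mod 2) with |m| ≤ 10; P(S_10=m) = C(10,(10+m)/2) · (1/5)^((10+m)/2) · (4/5)^((10-m)/2).
Distribution: P(S=-10)=1048576/9765625, P(S=-8)=524288/1953125, P(S=-6)=589824/1953125, P(S=-4)=393216/1953125, P(S=-2)=172032/1953125, P(S=0)=258048/9765625, P(S=2)=10752/1953125, P(S=4)=1536/1953125, P(S=6)=144/1953125, P(S=8)=8/1953125, P(S=10)=1/9765625
E[|S_10|] = Σ_m |m|·P(S_10=m) = 11775906/1953125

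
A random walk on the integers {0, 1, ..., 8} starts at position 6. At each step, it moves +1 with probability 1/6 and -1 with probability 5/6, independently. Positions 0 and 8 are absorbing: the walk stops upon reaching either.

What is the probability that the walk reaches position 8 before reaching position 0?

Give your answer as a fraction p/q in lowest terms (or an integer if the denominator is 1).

Biased walk: p = 1/6, q = 5/6, r = q/p = 5
Gambler's ruin: P(hit 8 before 0 | start at 6) = (1 - r^a)/(1 - r^N)
r^6 = 15625; r^8 = 390625
P = (1 - 15625) / (1 - 390625) = -15624 / -390624 = 651/16276

Answer: 651/16276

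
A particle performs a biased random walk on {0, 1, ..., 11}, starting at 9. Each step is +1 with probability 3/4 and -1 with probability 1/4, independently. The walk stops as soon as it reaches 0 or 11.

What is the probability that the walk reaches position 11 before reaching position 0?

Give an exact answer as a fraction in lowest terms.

Answer: 88569/88573

Derivation:
Biased walk: p = 3/4, q = 1/4, r = q/p = 1/3
Gambler's ruin: P(hit 11 before 0 | start at 9) = (1 - r^a)/(1 - r^N)
r^9 = 1/19683; r^11 = 1/177147
P = (1 - 1/19683) / (1 - 1/177147) = 19682/19683 / 177146/177147 = 88569/88573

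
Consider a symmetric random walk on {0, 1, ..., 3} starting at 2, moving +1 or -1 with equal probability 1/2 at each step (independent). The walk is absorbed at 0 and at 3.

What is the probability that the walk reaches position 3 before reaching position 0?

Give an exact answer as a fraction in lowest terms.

Symmetric walk (p = 1/2): the harmonic-function argument gives P(hit 3 before 0 | start at 2) = a/N.
P = 2/3 = 2/3

Answer: 2/3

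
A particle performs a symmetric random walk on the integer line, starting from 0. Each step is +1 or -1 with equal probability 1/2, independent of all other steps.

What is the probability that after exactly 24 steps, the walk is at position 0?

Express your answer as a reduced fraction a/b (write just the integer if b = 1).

To return to 0 after 24 steps: need exactly 12 steps of +1 and 12 of -1.
Favorable paths: C(24,12) = 2704156
Total paths: 2^24 = 16777216
P = 2704156/16777216 = 676039/4194304

Answer: 676039/4194304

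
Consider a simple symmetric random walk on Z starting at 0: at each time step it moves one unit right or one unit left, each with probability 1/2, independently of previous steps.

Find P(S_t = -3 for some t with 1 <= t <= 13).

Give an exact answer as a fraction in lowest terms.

Answer: 3473/8192

Derivation:
Count via complement. Let g(t,s) = #length-t paths at position s with S_1..S_t all ≠ -3.
g(t,s) = g(t-1,s-1) + g(t-1,s+1) for s ≠ -3; g(t,-3) = 0.
t=0: g(0,0)=1
t=1: g(1,-1)=1 g(1,1)=1
t=2: g(2,-2)=1 g(2,0)=2 g(2,2)=1
t=3: g(3,-1)=3 g(3,1)=3 g(3,3)=1
t=4: g(4,-2)=3 g(4,0)=6 g(4,2)=4 g(4,4)=1
t=5: g(5,-1)=9 g(5,1)=10 g(5,3)=5 g(5,5)=1
t=6: g(6,-2)=9 g(6,0)=19 g(6,2)=15 g(6,4)=6 g(6,6)=1
t=7: g(7,-1)=28 g(7,1)=34 g(7,3)=21 g(7,5)=7 g(7,7)=1
t=8: g(8,-2)=28 g(8,0)=62 g(8,2)=55 g(8,4)=28 g(8,6)=8 g(8,8)=1
t=9: g(9,-1)=90 g(9,1)=117 g(9,3)=83 g(9,5)=36 g(9,7)=9 g(9,9)=1
t=10: g(10,-2)=90 g(10,0)=207 g(10,2)=200 g(10,4)=119 g(10,6)=45 g(10,8)=10 g(10,10)=1
t=11: g(11,-1)=297 g(11,1)=407 g(11,3)=319 g(11,5)=164 g(11,7)=55 g(11,9)=11 g(11,11)=1
t=12: g(12,-2)=297 g(12,0)=704 g(12,2)=726 g(12,4)=483 g(12,6)=219 g(12,8)=66 g(12,10)=12 g(12,12)=1
t=13: g(13,-1)=1001 g(13,1)=1430 g(13,3)=1209 g(13,5)=702 g(13,7)=285 g(13,9)=78 g(13,11)=13 g(13,13)=1
Paths never hitting -3: Σ_s g(13,s) = 4719
Paths hitting -3: 2^13 - 4719 = 3473
P = 3473/8192 = 3473/8192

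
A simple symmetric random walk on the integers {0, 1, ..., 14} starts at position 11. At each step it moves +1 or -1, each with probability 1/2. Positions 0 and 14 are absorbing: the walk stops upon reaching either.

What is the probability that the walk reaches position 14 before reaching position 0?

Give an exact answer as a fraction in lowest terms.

Symmetric walk (p = 1/2): the harmonic-function argument gives P(hit 14 before 0 | start at 11) = a/N.
P = 11/14 = 11/14

Answer: 11/14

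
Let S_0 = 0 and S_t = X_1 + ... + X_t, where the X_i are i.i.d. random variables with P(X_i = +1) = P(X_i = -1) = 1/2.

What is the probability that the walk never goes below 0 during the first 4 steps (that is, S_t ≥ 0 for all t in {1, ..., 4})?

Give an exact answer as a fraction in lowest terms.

Answer: 3/8

Derivation:
Let f(t,s) = #length-t paths at position s with S_1..S_t all ≥ 0.
f(t,s) = f(t-1,s-1) + f(t-1,s+1) for s ≥ 0; f(t,s) = 0 for s < 0.
t=0: f(0,0)=1
t=1: f(1,1)=1
t=2: f(2,0)=1 f(2,2)=1
t=3: f(3,1)=2 f(3,3)=1
t=4: f(4,0)=2 f(4,2)=3 f(4,4)=1
Σ_s f(4,s) = 6
P = 6/16 = 3/8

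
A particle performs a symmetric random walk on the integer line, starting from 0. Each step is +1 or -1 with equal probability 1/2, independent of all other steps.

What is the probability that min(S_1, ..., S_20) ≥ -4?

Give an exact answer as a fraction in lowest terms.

Answer: 96577/131072

Derivation:
Let f(t,s) = #length-t paths at position s with S_1..S_t all ≥ -4.
f(t,s) = f(t-1,s-1) + f(t-1,s+1) for s ≥ -4; f(t,s) = 0 for s < -4.
t=0: f(0,0)=1
t=1: f(1,-1)=1 f(1,1)=1
t=2: f(2,-2)=1 f(2,0)=2 f(2,2)=1
t=3: f(3,-3)=1 f(3,-1)=3 f(3,1)=3 f(3,3)=1
t=4: f(4,-4)=1 f(4,-2)=4 f(4,0)=6 f(4,2)=4 f(4,4)=1
t=5: f(5,-3)=5 f(5,-1)=10 f(5,1)=10 f(5,3)=5 f(5,5)=1
t=6: f(6,-4)=5 f(6,-2)=15 f(6,0)=20 f(6,2)=15 f(6,4)=6 f(6,6)=1
t=7: f(7,-3)=20 f(7,-1)=35 f(7,1)=35 f(7,3)=21 f(7,5)=7 f(7,7)=1
t=8: f(8,-4)=20 f(8,-2)=55 f(8,0)=70 f(8,2)=56 f(8,4)=28 f(8,6)=8 f(8,8)=1
t=9: f(9,-3)=75 f(9,-1)=125 f(9,1)=126 f(9,3)=84 f(9,5)=36 f(9,7)=9 f(9,9)=1
t=10: f(10,-4)=75 f(10,-2)=200 f(10,0)=251 f(10,2)=210 f(10,4)=120 f(10,6)=45 f(10,8)=10 f(10,10)=1
t=11: f(11,-3)=275 f(11,-1)=451 f(11,1)=461 f(11,3)=330 f(11,5)=165 f(11,7)=55 f(11,9)=11 f(11,11)=1
t=12: f(12,-4)=275 f(12,-2)=726 f(12,0)=912 f(12,2)=791 f(12,4)=495 f(12,6)=220 f(12,8)=66 f(12,10)=12 f(12,12)=1
t=13: f(13,-3)=1001 f(13,-1)=1638 f(13,1)=1703 f(13,3)=1286 f(13,5)=715 f(13,7)=286 f(13,9)=78 f(13,11)=13 f(13,13)=1
t=14: f(14,-4)=1001 f(14,-2)=2639 f(14,0)=3341 f(14,2)=2989 f(14,4)=2001 f(14,6)=1001 f(14,8)=364 f(14,10)=91 f(14,12)=14 f(14,14)=1
t=15: f(15,-3)=3640 f(15,-1)=5980 f(15,1)=6330 f(15,3)=4990 f(15,5)=3002 f(15,7)=1365 f(15,9)=455 f(15,11)=105 f(15,13)=15 f(15,15)=1
t=16: f(16,-4)=3640 f(16,-2)=9620 f(16,0)=12310 f(16,2)=11320 f(16,4)=7992 f(16,6)=4367 f(16,8)=1820 f(16,10)=560 f(16,12)=120 f(16,14)=16 f(16,16)=1
t=17: f(17,-3)=13260 f(17,-1)=21930 f(17,1)=23630 f(17,3)=19312 f(17,5)=12359 f(17,7)=6187 f(17,9)=2380 f(17,11)=680 f(17,13)=136 f(17,15)=17 f(17,17)=1
t=18: f(18,-4)=13260 f(18,-2)=35190 f(18,0)=45560 f(18,2)=42942 f(18,4)=31671 f(18,6)=18546 f(18,8)=8567 f(18,10)=3060 f(18,12)=816 f(18,14)=153 f(18,16)=18 f(18,18)=1
t=19: f(19,-3)=48450 f(19,-1)=80750 f(19,1)=88502 f(19,3)=74613 f(19,5)=50217 f(19,7)=27113 f(19,9)=11627 f(19,11)=3876 f(19,13)=969 f(19,15)=171 f(19,17)=19 f(19,19)=1
t=20: f(20,-4)=48450 f(20,-2)=129200 f(20,0)=169252 f(20,2)=163115 f(20,4)=124830 f(20,6)=77330 f(20,8)=38740 f(20,10)=15503 f(20,12)=4845 f(20,14)=1140 f(20,16)=190 f(20,18)=20 f(20,20)=1
Σ_s f(20,s) = 772616
P = 772616/1048576 = 96577/131072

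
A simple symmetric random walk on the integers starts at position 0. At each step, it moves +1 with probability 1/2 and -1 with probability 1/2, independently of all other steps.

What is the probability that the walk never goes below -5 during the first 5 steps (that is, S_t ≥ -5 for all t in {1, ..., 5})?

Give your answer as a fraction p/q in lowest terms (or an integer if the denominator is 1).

Let f(t,s) = #length-t paths at position s with S_1..S_t all ≥ -5.
f(t,s) = f(t-1,s-1) + f(t-1,s+1) for s ≥ -5; f(t,s) = 0 for s < -5.
t=0: f(0,0)=1
t=1: f(1,-1)=1 f(1,1)=1
t=2: f(2,-2)=1 f(2,0)=2 f(2,2)=1
t=3: f(3,-3)=1 f(3,-1)=3 f(3,1)=3 f(3,3)=1
t=4: f(4,-4)=1 f(4,-2)=4 f(4,0)=6 f(4,2)=4 f(4,4)=1
t=5: f(5,-5)=1 f(5,-3)=5 f(5,-1)=10 f(5,1)=10 f(5,3)=5 f(5,5)=1
Σ_s f(5,s) = 32
P = 32/32 = 1

Answer: 1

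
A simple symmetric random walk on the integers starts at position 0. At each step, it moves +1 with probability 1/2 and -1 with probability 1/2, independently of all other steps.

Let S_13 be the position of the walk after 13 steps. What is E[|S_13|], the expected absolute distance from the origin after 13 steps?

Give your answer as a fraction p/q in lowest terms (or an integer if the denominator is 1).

S_13 takes values m ≡ 1 (mod 2) with |m| ≤ 13; P(S_13=m) = C(13,(13+m)/2)/2^13.
Total paths: 2^13 = 8192
Distribution: P(S=-13)=1/8192, P(S=-11)=13/8192, P(S=-9)=78/8192, P(S=-7)=286/8192, P(S=-5)=715/8192, P(S=-3)=1287/8192, P(S=-1)=1716/8192, P(S=1)=1716/8192, P(S=3)=1287/8192, P(S=5)=715/8192, P(S=7)=286/8192, P(S=9)=78/8192, P(S=11)=13/8192, P(S=13)=1/8192
E[|S_13|] = Σ_m |m|·P(S_13=m) = 24024/8192 = 3003/1024

Answer: 3003/1024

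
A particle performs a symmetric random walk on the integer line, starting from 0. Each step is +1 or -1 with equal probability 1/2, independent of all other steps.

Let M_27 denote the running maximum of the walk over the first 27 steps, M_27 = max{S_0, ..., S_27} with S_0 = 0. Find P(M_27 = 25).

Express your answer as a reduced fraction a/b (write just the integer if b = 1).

Answer: 27/134217728

Derivation:
Let M_27 = max(S_0,...,S_27). Use the reflection principle: for j ≥ 1, #{paths with M_27 ≥ j} = #{S_27 ≥ j} + #{S_27 ≥ j+1}.
By reflection, #{M_27 ≥ 25} = #{S_27 ≥ 25} + #{S_27 ≥ 26} = 28 + 1 = 29.
#{M_27 ≥ 26} = #{S_27 ≥ 26} + #{S_27 ≥ 27} = 1 + 1 = 2.
#{M_27 = 25} = 29 - 2 = 27.
P(M_27 = 25) = 27/134217728 = 27/134217728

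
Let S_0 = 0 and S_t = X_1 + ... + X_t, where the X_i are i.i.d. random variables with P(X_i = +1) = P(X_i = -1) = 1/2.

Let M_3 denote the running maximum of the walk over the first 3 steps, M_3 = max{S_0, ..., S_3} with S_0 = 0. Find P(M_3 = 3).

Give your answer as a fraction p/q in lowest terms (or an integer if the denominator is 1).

Let M_3 = max(S_0,...,S_3). Use the reflection principle: for j ≥ 1, #{paths with M_3 ≥ j} = #{S_3 ≥ j} + #{S_3 ≥ j+1}.
By reflection, #{M_3 ≥ 3} = #{S_3 ≥ 3} + #{S_3 ≥ 4} = 1 + 0 = 1.
#{M_3 ≥ 4} = #{S_3 ≥ 4} + #{S_3 ≥ 5} = 0 + 0 = 0.
#{M_3 = 3} = 1 - 0 = 1.
P(M_3 = 3) = 1/8 = 1/8

Answer: 1/8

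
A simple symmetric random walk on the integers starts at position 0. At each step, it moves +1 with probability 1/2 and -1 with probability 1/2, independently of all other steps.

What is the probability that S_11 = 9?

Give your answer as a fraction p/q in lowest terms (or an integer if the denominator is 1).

Answer: 11/2048

Derivation:
To reach position 9 after 11 steps: need 10 steps of +1 and 1 of -1.
Favorable paths: C(11,10) = 11
Total paths: 2^11 = 2048
P = 11/2048 = 11/2048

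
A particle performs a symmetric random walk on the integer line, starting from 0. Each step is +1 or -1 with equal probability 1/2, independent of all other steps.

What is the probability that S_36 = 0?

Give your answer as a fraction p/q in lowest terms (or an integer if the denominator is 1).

To return to 0 after 36 steps: need exactly 18 steps of +1 and 18 of -1.
Favorable paths: C(36,18) = 9075135300
Total paths: 2^36 = 68719476736
P = 9075135300/68719476736 = 2268783825/17179869184

Answer: 2268783825/17179869184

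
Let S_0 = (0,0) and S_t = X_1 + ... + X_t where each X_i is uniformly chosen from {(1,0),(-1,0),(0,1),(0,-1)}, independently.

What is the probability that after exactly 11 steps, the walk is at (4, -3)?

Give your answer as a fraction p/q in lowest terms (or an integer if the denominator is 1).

Answer: 12705/2097152

Derivation:
Let h be the number of horizontal steps (so 11-h are vertical). To end at (4,-3) need (h+4)/2 right-steps and ((11-h)-3)/2 up-steps.
Sum over h with 4 ≤ h ≤ 8, h ≡ 0 (mod 2), 11-h ≡ 1 (mod 2):
h=4: C(11,4)·C(4,4)·C(7,2) = 330·1·21 = 6930
h=6: C(11,6)·C(6,5)·C(5,1) = 462·6·5 = 13860
h=8: C(11,8)·C(8,6)·C(3,0) = 165·28·1 = 4620
Total favorable: 25410
Total paths: 4^11 = 4194304
P = 25410/4194304 = 12705/2097152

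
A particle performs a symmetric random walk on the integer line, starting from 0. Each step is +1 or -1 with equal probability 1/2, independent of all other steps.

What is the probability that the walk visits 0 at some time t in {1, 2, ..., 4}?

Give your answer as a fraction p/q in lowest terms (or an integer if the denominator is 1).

Count via complement. Let g(t,s) = #length-t paths at position s with S_1..S_t all ≠ 0.
g(t,s) = g(t-1,s-1) + g(t-1,s+1) for s ≠ 0; g(t,0) = 0.
t=0: g(0,0)=1
t=1: g(1,-1)=1 g(1,1)=1
t=2: g(2,-2)=1 g(2,2)=1
t=3: g(3,-3)=1 g(3,-1)=1 g(3,1)=1 g(3,3)=1
t=4: g(4,-4)=1 g(4,-2)=2 g(4,2)=2 g(4,4)=1
Paths never hitting 0: Σ_s g(4,s) = 6
Paths hitting 0: 2^4 - 6 = 10
P = 10/16 = 5/8

Answer: 5/8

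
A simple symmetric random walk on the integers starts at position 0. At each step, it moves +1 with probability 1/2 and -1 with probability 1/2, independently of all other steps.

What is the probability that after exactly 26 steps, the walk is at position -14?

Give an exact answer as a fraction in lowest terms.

Answer: 115115/33554432

Derivation:
To reach position -14 after 26 steps: need 6 steps of +1 and 20 of -1.
Favorable paths: C(26,6) = 230230
Total paths: 2^26 = 67108864
P = 230230/67108864 = 115115/33554432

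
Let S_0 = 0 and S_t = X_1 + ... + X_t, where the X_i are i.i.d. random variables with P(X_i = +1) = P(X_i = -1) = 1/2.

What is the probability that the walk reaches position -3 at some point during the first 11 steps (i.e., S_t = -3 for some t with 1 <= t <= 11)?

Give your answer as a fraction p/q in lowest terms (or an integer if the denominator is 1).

Answer: 397/1024

Derivation:
Count via complement. Let g(t,s) = #length-t paths at position s with S_1..S_t all ≠ -3.
g(t,s) = g(t-1,s-1) + g(t-1,s+1) for s ≠ -3; g(t,-3) = 0.
t=0: g(0,0)=1
t=1: g(1,-1)=1 g(1,1)=1
t=2: g(2,-2)=1 g(2,0)=2 g(2,2)=1
t=3: g(3,-1)=3 g(3,1)=3 g(3,3)=1
t=4: g(4,-2)=3 g(4,0)=6 g(4,2)=4 g(4,4)=1
t=5: g(5,-1)=9 g(5,1)=10 g(5,3)=5 g(5,5)=1
t=6: g(6,-2)=9 g(6,0)=19 g(6,2)=15 g(6,4)=6 g(6,6)=1
t=7: g(7,-1)=28 g(7,1)=34 g(7,3)=21 g(7,5)=7 g(7,7)=1
t=8: g(8,-2)=28 g(8,0)=62 g(8,2)=55 g(8,4)=28 g(8,6)=8 g(8,8)=1
t=9: g(9,-1)=90 g(9,1)=117 g(9,3)=83 g(9,5)=36 g(9,7)=9 g(9,9)=1
t=10: g(10,-2)=90 g(10,0)=207 g(10,2)=200 g(10,4)=119 g(10,6)=45 g(10,8)=10 g(10,10)=1
t=11: g(11,-1)=297 g(11,1)=407 g(11,3)=319 g(11,5)=164 g(11,7)=55 g(11,9)=11 g(11,11)=1
Paths never hitting -3: Σ_s g(11,s) = 1254
Paths hitting -3: 2^11 - 1254 = 794
P = 794/2048 = 397/1024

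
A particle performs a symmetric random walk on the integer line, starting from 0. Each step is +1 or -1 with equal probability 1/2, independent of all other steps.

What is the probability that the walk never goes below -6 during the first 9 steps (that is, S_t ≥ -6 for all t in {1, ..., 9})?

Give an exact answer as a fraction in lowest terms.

Answer: 501/512

Derivation:
Let f(t,s) = #length-t paths at position s with S_1..S_t all ≥ -6.
f(t,s) = f(t-1,s-1) + f(t-1,s+1) for s ≥ -6; f(t,s) = 0 for s < -6.
t=0: f(0,0)=1
t=1: f(1,-1)=1 f(1,1)=1
t=2: f(2,-2)=1 f(2,0)=2 f(2,2)=1
t=3: f(3,-3)=1 f(3,-1)=3 f(3,1)=3 f(3,3)=1
t=4: f(4,-4)=1 f(4,-2)=4 f(4,0)=6 f(4,2)=4 f(4,4)=1
t=5: f(5,-5)=1 f(5,-3)=5 f(5,-1)=10 f(5,1)=10 f(5,3)=5 f(5,5)=1
t=6: f(6,-6)=1 f(6,-4)=6 f(6,-2)=15 f(6,0)=20 f(6,2)=15 f(6,4)=6 f(6,6)=1
t=7: f(7,-5)=7 f(7,-3)=21 f(7,-1)=35 f(7,1)=35 f(7,3)=21 f(7,5)=7 f(7,7)=1
t=8: f(8,-6)=7 f(8,-4)=28 f(8,-2)=56 f(8,0)=70 f(8,2)=56 f(8,4)=28 f(8,6)=8 f(8,8)=1
t=9: f(9,-5)=35 f(9,-3)=84 f(9,-1)=126 f(9,1)=126 f(9,3)=84 f(9,5)=36 f(9,7)=9 f(9,9)=1
Σ_s f(9,s) = 501
P = 501/512 = 501/512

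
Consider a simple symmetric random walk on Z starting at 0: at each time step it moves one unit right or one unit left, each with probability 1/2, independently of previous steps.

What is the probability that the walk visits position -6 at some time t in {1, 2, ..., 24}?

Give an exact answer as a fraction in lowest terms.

Answer: 962689/4194304

Derivation:
Count via complement. Let g(t,s) = #length-t paths at position s with S_1..S_t all ≠ -6.
g(t,s) = g(t-1,s-1) + g(t-1,s+1) for s ≠ -6; g(t,-6) = 0.
t=0: g(0,0)=1
t=1: g(1,-1)=1 g(1,1)=1
t=2: g(2,-2)=1 g(2,0)=2 g(2,2)=1
t=3: g(3,-3)=1 g(3,-1)=3 g(3,1)=3 g(3,3)=1
t=4: g(4,-4)=1 g(4,-2)=4 g(4,0)=6 g(4,2)=4 g(4,4)=1
t=5: g(5,-5)=1 g(5,-3)=5 g(5,-1)=10 g(5,1)=10 g(5,3)=5 g(5,5)=1
t=6: g(6,-4)=6 g(6,-2)=15 g(6,0)=20 g(6,2)=15 g(6,4)=6 g(6,6)=1
t=7: g(7,-5)=6 g(7,-3)=21 g(7,-1)=35 g(7,1)=35 g(7,3)=21 g(7,5)=7 g(7,7)=1
t=8: g(8,-4)=27 g(8,-2)=56 g(8,0)=70 g(8,2)=56 g(8,4)=28 g(8,6)=8 g(8,8)=1
t=9: g(9,-5)=27 g(9,-3)=83 g(9,-1)=126 g(9,1)=126 g(9,3)=84 g(9,5)=36 g(9,7)=9 g(9,9)=1
t=10: g(10,-4)=110 g(10,-2)=209 g(10,0)=252 g(10,2)=210 g(10,4)=120 g(10,6)=45 g(10,8)=10 g(10,10)=1
t=11: g(11,-5)=110 g(11,-3)=319 g(11,-1)=461 g(11,1)=462 g(11,3)=330 g(11,5)=165 g(11,7)=55 g(11,9)=11 g(11,11)=1
t=12: g(12,-4)=429 g(12,-2)=780 g(12,0)=923 g(12,2)=792 g(12,4)=495 g(12,6)=220 g(12,8)=66 g(12,10)=12 g(12,12)=1
t=13: g(13,-5)=429 g(13,-3)=1209 g(13,-1)=1703 g(13,1)=1715 g(13,3)=1287 g(13,5)=715 g(13,7)=286 g(13,9)=78 g(13,11)=13 g(13,13)=1
t=14: g(14,-4)=1638 g(14,-2)=2912 g(14,0)=3418 g(14,2)=3002 g(14,4)=2002 g(14,6)=1001 g(14,8)=364 g(14,10)=91 g(14,12)=14 g(14,14)=1
t=15: g(15,-5)=1638 g(15,-3)=4550 g(15,-1)=6330 g(15,1)=6420 g(15,3)=5004 g(15,5)=3003 g(15,7)=1365 g(15,9)=455 g(15,11)=105 g(15,13)=15 g(15,15)=1
t=16: g(16,-4)=6188 g(16,-2)=10880 g(16,0)=12750 g(16,2)=11424 g(16,4)=8007 g(16,6)=4368 g(16,8)=1820 g(16,10)=560 g(16,12)=120 g(16,14)=16 g(16,16)=1
t=17: g(17,-5)=6188 g(17,-3)=17068 g(17,-1)=23630 g(17,1)=24174 g(17,3)=19431 g(17,5)=12375 g(17,7)=6188 g(17,9)=2380 g(17,11)=680 g(17,13)=136 g(17,15)=17 g(17,17)=1
t=18: g(18,-4)=23256 g(18,-2)=40698 g(18,0)=47804 g(18,2)=43605 g(18,4)=31806 g(18,6)=18563 g(18,8)=8568 g(18,10)=3060 g(18,12)=816 g(18,14)=153 g(18,16)=18 g(18,18)=1
t=19: g(19,-5)=23256 g(19,-3)=63954 g(19,-1)=88502 g(19,1)=91409 g(19,3)=75411 g(19,5)=50369 g(19,7)=27131 g(19,9)=11628 g(19,11)=3876 g(19,13)=969 g(19,15)=171 g(19,17)=19 g(19,19)=1
t=20: g(20,-4)=87210 g(20,-2)=152456 g(20,0)=179911 g(20,2)=166820 g(20,4)=125780 g(20,6)=77500 g(20,8)=38759 g(20,10)=15504 g(20,12)=4845 g(20,14)=1140 g(20,16)=190 g(20,18)=20 g(20,20)=1
t=21: g(21,-5)=87210 g(21,-3)=239666 g(21,-1)=332367 g(21,1)=346731 g(21,3)=292600 g(21,5)=203280 g(21,7)=116259 g(21,9)=54263 g(21,11)=20349 g(21,13)=5985 g(21,15)=1330 g(21,17)=210 g(21,19)=21 g(21,21)=1
t=22: g(22,-4)=326876 g(22,-2)=572033 g(22,0)=679098 g(22,2)=639331 g(22,4)=495880 g(22,6)=319539 g(22,8)=170522 g(22,10)=74612 g(22,12)=26334 g(22,14)=7315 g(22,16)=1540 g(22,18)=231 g(22,20)=22 g(22,22)=1
t=23: g(23,-5)=326876 g(23,-3)=898909 g(23,-1)=1251131 g(23,1)=1318429 g(23,3)=1135211 g(23,5)=815419 g(23,7)=490061 g(23,9)=245134 g(23,11)=100946 g(23,13)=33649 g(23,15)=8855 g(23,17)=1771 g(23,19)=253 g(23,21)=23 g(23,23)=1
t=24: g(24,-4)=1225785 g(24,-2)=2150040 g(24,0)=2569560 g(24,2)=2453640 g(24,4)=1950630 g(24,6)=1305480 g(24,8)=735195 g(24,10)=346080 g(24,12)=134595 g(24,14)=42504 g(24,16)=10626 g(24,18)=2024 g(24,20)=276 g(24,22)=24 g(24,24)=1
Paths never hitting -6: Σ_s g(24,s) = 12926460
Paths hitting -6: 2^24 - 12926460 = 3850756
P = 3850756/16777216 = 962689/4194304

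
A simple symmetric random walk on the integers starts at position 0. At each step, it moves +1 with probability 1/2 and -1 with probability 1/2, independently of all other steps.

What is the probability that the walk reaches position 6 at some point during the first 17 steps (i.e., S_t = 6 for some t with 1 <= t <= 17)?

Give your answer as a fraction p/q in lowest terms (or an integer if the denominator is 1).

Count via complement. Let g(t,s) = #length-t paths at position s with S_1..S_t all ≠ 6.
g(t,s) = g(t-1,s-1) + g(t-1,s+1) for s ≠ 6; g(t,6) = 0.
t=0: g(0,0)=1
t=1: g(1,-1)=1 g(1,1)=1
t=2: g(2,-2)=1 g(2,0)=2 g(2,2)=1
t=3: g(3,-3)=1 g(3,-1)=3 g(3,1)=3 g(3,3)=1
t=4: g(4,-4)=1 g(4,-2)=4 g(4,0)=6 g(4,2)=4 g(4,4)=1
t=5: g(5,-5)=1 g(5,-3)=5 g(5,-1)=10 g(5,1)=10 g(5,3)=5 g(5,5)=1
t=6: g(6,-6)=1 g(6,-4)=6 g(6,-2)=15 g(6,0)=20 g(6,2)=15 g(6,4)=6
t=7: g(7,-7)=1 g(7,-5)=7 g(7,-3)=21 g(7,-1)=35 g(7,1)=35 g(7,3)=21 g(7,5)=6
t=8: g(8,-8)=1 g(8,-6)=8 g(8,-4)=28 g(8,-2)=56 g(8,0)=70 g(8,2)=56 g(8,4)=27
t=9: g(9,-9)=1 g(9,-7)=9 g(9,-5)=36 g(9,-3)=84 g(9,-1)=126 g(9,1)=126 g(9,3)=83 g(9,5)=27
t=10: g(10,-10)=1 g(10,-8)=10 g(10,-6)=45 g(10,-4)=120 g(10,-2)=210 g(10,0)=252 g(10,2)=209 g(10,4)=110
t=11: g(11,-11)=1 g(11,-9)=11 g(11,-7)=55 g(11,-5)=165 g(11,-3)=330 g(11,-1)=462 g(11,1)=461 g(11,3)=319 g(11,5)=110
t=12: g(12,-12)=1 g(12,-10)=12 g(12,-8)=66 g(12,-6)=220 g(12,-4)=495 g(12,-2)=792 g(12,0)=923 g(12,2)=780 g(12,4)=429
t=13: g(13,-13)=1 g(13,-11)=13 g(13,-9)=78 g(13,-7)=286 g(13,-5)=715 g(13,-3)=1287 g(13,-1)=1715 g(13,1)=1703 g(13,3)=1209 g(13,5)=429
t=14: g(14,-14)=1 g(14,-12)=14 g(14,-10)=91 g(14,-8)=364 g(14,-6)=1001 g(14,-4)=2002 g(14,-2)=3002 g(14,0)=3418 g(14,2)=2912 g(14,4)=1638
t=15: g(15,-15)=1 g(15,-13)=15 g(15,-11)=105 g(15,-9)=455 g(15,-7)=1365 g(15,-5)=3003 g(15,-3)=5004 g(15,-1)=6420 g(15,1)=6330 g(15,3)=4550 g(15,5)=1638
t=16: g(16,-16)=1 g(16,-14)=16 g(16,-12)=120 g(16,-10)=560 g(16,-8)=1820 g(16,-6)=4368 g(16,-4)=8007 g(16,-2)=11424 g(16,0)=12750 g(16,2)=10880 g(16,4)=6188
t=17: g(17,-17)=1 g(17,-15)=17 g(17,-13)=136 g(17,-11)=680 g(17,-9)=2380 g(17,-7)=6188 g(17,-5)=12375 g(17,-3)=19431 g(17,-1)=24174 g(17,1)=23630 g(17,3)=17068 g(17,5)=6188
Paths never hitting 6: Σ_s g(17,s) = 112268
Paths hitting 6: 2^17 - 112268 = 18804
P = 18804/131072 = 4701/32768

Answer: 4701/32768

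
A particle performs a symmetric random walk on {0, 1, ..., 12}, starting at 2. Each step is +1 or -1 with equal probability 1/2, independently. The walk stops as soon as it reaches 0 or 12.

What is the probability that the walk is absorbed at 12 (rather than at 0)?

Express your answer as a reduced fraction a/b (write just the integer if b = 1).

Answer: 1/6

Derivation:
Symmetric walk (p = 1/2): the harmonic-function argument gives P(hit 12 before 0 | start at 2) = a/N.
P = 2/12 = 1/6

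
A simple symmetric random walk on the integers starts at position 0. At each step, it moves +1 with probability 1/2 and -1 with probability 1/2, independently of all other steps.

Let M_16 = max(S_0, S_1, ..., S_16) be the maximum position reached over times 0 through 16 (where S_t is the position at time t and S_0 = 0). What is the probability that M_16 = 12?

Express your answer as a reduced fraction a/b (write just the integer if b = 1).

Answer: 15/8192

Derivation:
Let M_16 = max(S_0,...,S_16). Use the reflection principle: for j ≥ 1, #{paths with M_16 ≥ j} = #{S_16 ≥ j} + #{S_16 ≥ j+1}.
By reflection, #{M_16 ≥ 12} = #{S_16 ≥ 12} + #{S_16 ≥ 13} = 137 + 17 = 154.
#{M_16 ≥ 13} = #{S_16 ≥ 13} + #{S_16 ≥ 14} = 17 + 17 = 34.
#{M_16 = 12} = 154 - 34 = 120.
P(M_16 = 12) = 120/65536 = 15/8192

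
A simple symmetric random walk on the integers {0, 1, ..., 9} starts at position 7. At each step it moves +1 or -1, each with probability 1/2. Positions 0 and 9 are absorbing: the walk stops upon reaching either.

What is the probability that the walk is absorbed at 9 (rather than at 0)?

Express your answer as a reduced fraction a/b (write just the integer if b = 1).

Answer: 7/9

Derivation:
Symmetric walk (p = 1/2): the harmonic-function argument gives P(hit 9 before 0 | start at 7) = a/N.
P = 7/9 = 7/9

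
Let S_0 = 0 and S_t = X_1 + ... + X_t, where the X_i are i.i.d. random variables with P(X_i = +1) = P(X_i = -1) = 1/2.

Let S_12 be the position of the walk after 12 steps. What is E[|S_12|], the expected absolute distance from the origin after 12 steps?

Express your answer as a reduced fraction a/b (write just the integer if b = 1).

S_12 takes values m ≡ 0 (mod 2) with |m| ≤ 12; P(S_12=m) = C(12,(12+m)/2)/2^12.
Total paths: 2^12 = 4096
Distribution: P(S=-12)=1/4096, P(S=-10)=12/4096, P(S=-8)=66/4096, P(S=-6)=220/4096, P(S=-4)=495/4096, P(S=-2)=792/4096, P(S=0)=924/4096, P(S=2)=792/4096, P(S=4)=495/4096, P(S=6)=220/4096, P(S=8)=66/4096, P(S=10)=12/4096, P(S=12)=1/4096
E[|S_12|] = Σ_m |m|·P(S_12=m) = 11088/4096 = 693/256

Answer: 693/256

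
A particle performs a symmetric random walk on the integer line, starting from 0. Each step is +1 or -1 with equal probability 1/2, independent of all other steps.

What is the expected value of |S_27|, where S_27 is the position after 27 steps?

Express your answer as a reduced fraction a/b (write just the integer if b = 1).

Answer: 35102025/8388608

Derivation:
S_27 takes values m ≡ 1 (mod 2) with |m| ≤ 27; P(S_27=m) = C(27,(27+m)/2)/2^27.
Total paths: 2^27 = 134217728
Distribution: P(S=-27)=1/134217728, P(S=-25)=27/134217728, P(S=-23)=351/134217728, P(S=-21)=2925/134217728, P(S=-19)=17550/134217728, P(S=-17)=80730/134217728, P(S=-15)=296010/134217728, P(S=-13)=888030/134217728, P(S=-11)=2220075/134217728, P(S=-9)=4686825/134217728, P(S=-7)=8436285/134217728, P(S=-5)=13037895/134217728, P(S=-3)=17383860/134217728, P(S=-1)=20058300/134217728, P(S=1)=20058300/134217728, P(S=3)=17383860/134217728, P(S=5)=13037895/134217728, P(S=7)=8436285/134217728, P(S=9)=4686825/134217728, P(S=11)=2220075/134217728, P(S=13)=888030/134217728, P(S=15)=296010/134217728, P(S=17)=80730/134217728, P(S=19)=17550/134217728, P(S=21)=2925/134217728, P(S=23)=351/134217728, P(S=25)=27/134217728, P(S=27)=1/134217728
E[|S_27|] = Σ_m |m|·P(S_27=m) = 561632400/134217728 = 35102025/8388608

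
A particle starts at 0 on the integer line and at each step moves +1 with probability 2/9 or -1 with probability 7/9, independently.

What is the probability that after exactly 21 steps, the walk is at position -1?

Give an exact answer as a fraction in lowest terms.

To reach position -1 after 21 steps: need 10 steps of +1 and 11 steps of -1.
Number of such sequences: C(21,10) = 352716
Each has probability (2/9)^10 · (7/9)^11 = 2024782584832/109418989131512359209
P = 352716 · 2024782584832/109418989131512359209 = 238057738063867904/36472996377170786403

Answer: 238057738063867904/36472996377170786403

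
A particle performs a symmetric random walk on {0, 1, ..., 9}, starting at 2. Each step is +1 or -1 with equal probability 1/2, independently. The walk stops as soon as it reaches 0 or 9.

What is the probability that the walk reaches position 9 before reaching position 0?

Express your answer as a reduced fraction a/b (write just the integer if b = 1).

Answer: 2/9

Derivation:
Symmetric walk (p = 1/2): the harmonic-function argument gives P(hit 9 before 0 | start at 2) = a/N.
P = 2/9 = 2/9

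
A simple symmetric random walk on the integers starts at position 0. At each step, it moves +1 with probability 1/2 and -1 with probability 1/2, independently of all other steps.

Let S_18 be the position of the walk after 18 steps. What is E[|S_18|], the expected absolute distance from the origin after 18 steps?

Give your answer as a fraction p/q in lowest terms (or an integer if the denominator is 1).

S_18 takes values m ≡ 0 (mod 2) with |m| ≤ 18; P(S_18=m) = C(18,(18+m)/2)/2^18.
Total paths: 2^18 = 262144
Distribution: P(S=-18)=1/262144, P(S=-16)=18/262144, P(S=-14)=153/262144, P(S=-12)=816/262144, P(S=-10)=3060/262144, P(S=-8)=8568/262144, P(S=-6)=18564/262144, P(S=-4)=31824/262144, P(S=-2)=43758/262144, P(S=0)=48620/262144, P(S=2)=43758/262144, P(S=4)=31824/262144, P(S=6)=18564/262144, P(S=8)=8568/262144, P(S=10)=3060/262144, P(S=12)=816/262144, P(S=14)=153/262144, P(S=16)=18/262144, P(S=18)=1/262144
E[|S_18|] = Σ_m |m|·P(S_18=m) = 875160/262144 = 109395/32768

Answer: 109395/32768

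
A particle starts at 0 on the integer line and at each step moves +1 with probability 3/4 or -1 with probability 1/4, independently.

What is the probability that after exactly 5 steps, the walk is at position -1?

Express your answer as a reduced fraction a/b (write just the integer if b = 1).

To reach position -1 after 5 steps: need 2 steps of +1 and 3 steps of -1.
Number of such sequences: C(5,2) = 10
Each has probability (3/4)^2 · (1/4)^3 = 9/1024
P = 10 · 9/1024 = 45/512

Answer: 45/512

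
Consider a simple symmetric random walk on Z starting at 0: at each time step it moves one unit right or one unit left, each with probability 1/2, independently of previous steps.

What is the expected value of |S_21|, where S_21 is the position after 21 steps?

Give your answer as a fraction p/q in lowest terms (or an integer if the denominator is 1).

Answer: 969969/262144

Derivation:
S_21 takes values m ≡ 1 (mod 2) with |m| ≤ 21; P(S_21=m) = C(21,(21+m)/2)/2^21.
Total paths: 2^21 = 2097152
Distribution: P(S=-21)=1/2097152, P(S=-19)=21/2097152, P(S=-17)=210/2097152, P(S=-15)=1330/2097152, P(S=-13)=5985/2097152, P(S=-11)=20349/2097152, P(S=-9)=54264/2097152, P(S=-7)=116280/2097152, P(S=-5)=203490/2097152, P(S=-3)=293930/2097152, P(S=-1)=352716/2097152, P(S=1)=352716/2097152, P(S=3)=293930/2097152, P(S=5)=203490/2097152, P(S=7)=116280/2097152, P(S=9)=54264/2097152, P(S=11)=20349/2097152, P(S=13)=5985/2097152, P(S=15)=1330/2097152, P(S=17)=210/2097152, P(S=19)=21/2097152, P(S=21)=1/2097152
E[|S_21|] = Σ_m |m|·P(S_21=m) = 7759752/2097152 = 969969/262144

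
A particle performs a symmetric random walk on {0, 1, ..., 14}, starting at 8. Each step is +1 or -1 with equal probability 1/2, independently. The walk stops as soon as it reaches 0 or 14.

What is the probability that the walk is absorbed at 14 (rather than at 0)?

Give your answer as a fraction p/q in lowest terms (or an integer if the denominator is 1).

Symmetric walk (p = 1/2): the harmonic-function argument gives P(hit 14 before 0 | start at 8) = a/N.
P = 8/14 = 4/7

Answer: 4/7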